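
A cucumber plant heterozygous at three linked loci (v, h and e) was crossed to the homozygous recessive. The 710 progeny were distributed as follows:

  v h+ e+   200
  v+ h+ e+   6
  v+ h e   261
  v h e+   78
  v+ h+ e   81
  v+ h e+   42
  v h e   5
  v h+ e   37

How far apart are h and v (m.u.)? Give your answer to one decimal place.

The two most frequent reciprocal classes, v h+ e+ and v+ h e, are the parental types, so the F1 was v h+ e+ / v+ h e.
The two rarest classes, v+ h+ e+ and v h e, are the double crossovers. Comparing them with the parentals, only the v allele has switched, so v is the middle locus and the order is h – v – e.
Crossovers in the h–v interval produce the single-crossover classes v h e+ and v+ h+ e (78 + 81 = 159) plus the double crossovers (11).
RF(h–v) = (159 + 11) / 710 = 170/710 = 0.2394 → 23.9 m.u.

23.9 m.u.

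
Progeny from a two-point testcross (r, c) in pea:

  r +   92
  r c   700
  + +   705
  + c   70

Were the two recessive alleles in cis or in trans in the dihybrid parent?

cis

The two most frequent classes are + + (705) and r c (700); these are the parental (non-recombinant) types.
So the F1 carried + + on one chromosome and r c on the other — the recessive alleles are on the same chromosome (cis / coupling).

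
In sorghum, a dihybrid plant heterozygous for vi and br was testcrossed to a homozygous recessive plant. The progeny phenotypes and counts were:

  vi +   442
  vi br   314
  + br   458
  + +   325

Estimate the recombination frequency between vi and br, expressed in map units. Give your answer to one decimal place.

The two most frequent classes, + br (458) and vi + (442), are the parental types, so the F1 was + br / vi +.
The recombinant classes are + + and vi br: 325 + 314 = 639.
Recombination frequency = 639/1539 = 0.4152 ≈ 41.5%, i.e. 41.5 map units.

41.5 map units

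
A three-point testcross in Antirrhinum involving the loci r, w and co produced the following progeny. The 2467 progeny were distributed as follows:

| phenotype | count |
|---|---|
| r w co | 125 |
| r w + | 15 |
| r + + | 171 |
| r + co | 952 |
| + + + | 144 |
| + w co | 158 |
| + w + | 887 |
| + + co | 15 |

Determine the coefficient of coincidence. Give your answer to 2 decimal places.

0.69

The two most frequent reciprocal classes, + w + and r + co, are the parental types, so the F1 was + w + / r + co.
The two rarest classes, r w + and + + co, are the double crossovers. Comparing them with the parentals, only the r allele has switched, so r is the middle locus and the order is w – r – co.
w–r: (269 + 30)/2467 = 0.1212; r–co: (329 + 30)/2467 = 0.1455.
Expected DCO frequency = 0.1212 × 0.1455 ≈ 0.01763; observed = 30/2467 ≈ 0.01216.
Coefficient of coincidence = 0.01216/0.01763 ≈ 0.69.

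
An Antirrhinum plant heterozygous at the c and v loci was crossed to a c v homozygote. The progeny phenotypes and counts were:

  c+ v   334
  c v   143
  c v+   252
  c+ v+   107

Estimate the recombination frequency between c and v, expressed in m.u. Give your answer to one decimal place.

29.9 m.u.

The two most frequent classes, c+ v (334) and c v+ (252), are the parental types, so the F1 was c+ v / c v+.
The recombinant classes are c+ v+ and c v: 107 + 143 = 250.
Recombination frequency = 250/836 = 0.2990 ≈ 29.9%, i.e. 29.9 m.u.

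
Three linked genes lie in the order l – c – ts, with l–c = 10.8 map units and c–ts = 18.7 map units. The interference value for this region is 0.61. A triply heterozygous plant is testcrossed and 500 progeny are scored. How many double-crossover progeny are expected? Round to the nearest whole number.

Map distances give recombination frequencies of 0.108 and 0.187 for the two intervals.
With interference 0.61 (so coincidence = 0.39), expected double-crossover frequency = 0.108 × 0.187 × 0.39 = 0.00788.
Expected number = 0.00788 × 500 = 3.94 ≈ 4.

4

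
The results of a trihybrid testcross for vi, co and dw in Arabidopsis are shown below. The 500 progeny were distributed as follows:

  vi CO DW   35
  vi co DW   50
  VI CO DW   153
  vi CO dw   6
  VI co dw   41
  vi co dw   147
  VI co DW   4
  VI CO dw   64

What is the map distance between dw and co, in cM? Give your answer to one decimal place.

24.8 cM

The two most frequent reciprocal classes, vi co dw and VI CO DW, are the parental types, so the F1 was vi co dw / VI CO DW.
The two rarest classes, vi CO dw and VI co DW, are the double crossovers. Comparing them with the parentals, only the co allele has switched, so co is the middle locus and the order is vi – co – dw.
Crossovers in the co–dw interval produce the single-crossover classes vi co DW and VI CO dw (50 + 64 = 114) plus the double crossovers (10).
RF(co–dw) = (114 + 10) / 500 = 124/500 = 0.2480 → 24.8 cM.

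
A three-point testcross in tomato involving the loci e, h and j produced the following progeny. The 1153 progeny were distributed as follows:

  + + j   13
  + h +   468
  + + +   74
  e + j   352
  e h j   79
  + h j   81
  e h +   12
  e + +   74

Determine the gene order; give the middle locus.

The two most frequent reciprocal classes, e + j and + h +, are the parental types, so the F1 was e + j / + h +.
The two rarest classes, + + j and e h +, are the double crossovers. Comparing them with the parentals, only the e allele has switched, so e is the middle locus and the order is j – e – h.

e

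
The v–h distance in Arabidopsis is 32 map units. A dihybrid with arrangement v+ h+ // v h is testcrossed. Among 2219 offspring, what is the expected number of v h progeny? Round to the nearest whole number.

754

A map distance of 32 map units corresponds to a recombination frequency of 0.320.
The F1 is v+ h+ / v h, so v h is a parental gamete class with expected frequency (1 − r)/2 = 0.680/2 = 0.3400.
Expected number = 0.3400 × 2219 = 754.46 ≈ 754.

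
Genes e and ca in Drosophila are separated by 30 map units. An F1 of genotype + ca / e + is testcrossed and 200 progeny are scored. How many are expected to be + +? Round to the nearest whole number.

A map distance of 30 map units corresponds to a recombination frequency of 0.300.
The F1 is + ca / e +, so + + is a recombinant gamete class with expected frequency r/2 = 0.300/2 = 0.1500.
Expected number = 0.1500 × 200 = 30.00 ≈ 30.

30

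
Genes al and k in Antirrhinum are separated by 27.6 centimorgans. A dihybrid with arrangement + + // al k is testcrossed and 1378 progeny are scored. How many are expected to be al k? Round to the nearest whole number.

499

A map distance of 27.6 centimorgans corresponds to a recombination frequency of 0.276.
The F1 is + + / al k, so al k is a parental gamete class with expected frequency (1 − r)/2 = 0.724/2 = 0.3620.
Expected number = 0.3620 × 1378 = 498.84 ≈ 499.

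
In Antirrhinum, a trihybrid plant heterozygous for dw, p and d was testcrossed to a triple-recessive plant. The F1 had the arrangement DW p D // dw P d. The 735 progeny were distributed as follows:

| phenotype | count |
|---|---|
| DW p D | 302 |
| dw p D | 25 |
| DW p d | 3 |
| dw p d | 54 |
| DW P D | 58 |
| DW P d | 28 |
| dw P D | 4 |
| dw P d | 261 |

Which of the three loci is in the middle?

d

The two rarest classes, DW p d and dw P D, are the double crossovers. Comparing them with the parentals, only the d allele has switched, so d is the middle locus and the order is dw – d – p.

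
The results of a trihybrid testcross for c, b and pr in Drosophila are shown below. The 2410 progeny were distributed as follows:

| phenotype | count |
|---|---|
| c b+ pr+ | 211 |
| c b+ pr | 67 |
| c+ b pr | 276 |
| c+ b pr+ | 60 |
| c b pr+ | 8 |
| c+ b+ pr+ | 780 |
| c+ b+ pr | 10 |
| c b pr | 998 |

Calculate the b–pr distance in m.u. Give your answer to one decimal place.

6.0 m.u.

The two most frequent reciprocal classes, c+ b+ pr+ and c b pr, are the parental types, so the F1 was c+ b+ pr+ / c b pr.
The two rarest classes, c+ b+ pr and c b pr+, are the double crossovers. Comparing them with the parentals, only the pr allele has switched, so pr is the middle locus and the order is c – pr – b.
Crossovers in the pr–b interval produce the single-crossover classes c+ b pr+ and c b+ pr (60 + 67 = 127) plus the double crossovers (18).
RF(pr–b) = (127 + 18) / 2410 = 145/2410 = 0.0602 → 6.0 m.u.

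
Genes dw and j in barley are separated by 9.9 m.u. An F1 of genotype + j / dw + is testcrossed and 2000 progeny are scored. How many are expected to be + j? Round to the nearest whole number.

A map distance of 9.9 m.u. corresponds to a recombination frequency of 0.099.
The F1 is + j / dw +, so + j is a parental gamete class with expected frequency (1 − r)/2 = 0.901/2 = 0.4505.
Expected number = 0.4505 × 2000 = 901.00 ≈ 901.

901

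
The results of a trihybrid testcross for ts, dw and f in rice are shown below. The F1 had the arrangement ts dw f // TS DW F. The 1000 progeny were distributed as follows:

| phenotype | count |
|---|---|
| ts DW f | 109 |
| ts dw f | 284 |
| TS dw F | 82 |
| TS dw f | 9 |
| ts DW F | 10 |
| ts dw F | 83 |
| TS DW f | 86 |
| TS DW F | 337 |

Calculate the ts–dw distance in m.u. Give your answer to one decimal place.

The two rarest classes, TS dw f and ts DW F, are the double crossovers. Comparing them with the parentals, only the ts allele has switched, so ts is the middle locus and the order is dw – ts – f.
Crossovers in the dw–ts interval produce the single-crossover classes ts DW f and TS dw F (109 + 82 = 191) plus the double crossovers (19).
RF(dw–ts) = (191 + 19) / 1000 = 210/1000 = 0.2100 → 21.0 m.u.

21.0 m.u.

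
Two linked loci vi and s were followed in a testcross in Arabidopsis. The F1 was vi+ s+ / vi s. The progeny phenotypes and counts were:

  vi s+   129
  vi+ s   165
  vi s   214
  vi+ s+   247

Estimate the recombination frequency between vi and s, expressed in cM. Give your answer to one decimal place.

The recombinant classes are vi+ s and vi s+: 165 + 129 = 294.
Recombination frequency = 294/755 = 0.3894 ≈ 38.9%, i.e. 38.9 cM.

38.9 cM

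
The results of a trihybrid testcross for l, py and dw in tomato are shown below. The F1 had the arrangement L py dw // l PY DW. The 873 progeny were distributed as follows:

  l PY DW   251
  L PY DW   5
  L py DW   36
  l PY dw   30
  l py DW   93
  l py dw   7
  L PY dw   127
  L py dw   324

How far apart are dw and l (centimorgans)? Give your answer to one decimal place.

The two rarest classes, l py dw and L PY DW, are the double crossovers. Comparing them with the parentals, only the l allele has switched, so l is the middle locus and the order is py – l – dw.
Crossovers in the l–dw interval produce the single-crossover classes L py DW and l PY dw (36 + 30 = 66) plus the double crossovers (12).
RF(l–dw) = (66 + 12) / 873 = 78/873 = 0.0893 → 8.9 centimorgans.

8.9 centimorgans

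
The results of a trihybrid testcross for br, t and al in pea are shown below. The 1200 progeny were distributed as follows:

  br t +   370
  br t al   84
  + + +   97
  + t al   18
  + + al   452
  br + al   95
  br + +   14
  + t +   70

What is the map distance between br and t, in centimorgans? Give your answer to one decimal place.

The two most frequent reciprocal classes, br t + and + + al, are the parental types, so the F1 was br t + / + + al.
The two rarest classes, br + + and + t al, are the double crossovers. Comparing them with the parentals, only the t allele has switched, so t is the middle locus and the order is br – t – al.
Crossovers in the br–t interval produce the single-crossover classes + t + and br + al (70 + 95 = 165) plus the double crossovers (32).
RF(br–t) = (165 + 32) / 1200 = 197/1200 = 0.1642 → 16.4 centimorgans.

16.4 centimorgans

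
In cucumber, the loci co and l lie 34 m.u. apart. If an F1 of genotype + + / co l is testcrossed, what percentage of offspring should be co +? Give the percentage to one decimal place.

17.0%

A map distance of 34 m.u. corresponds to a recombination frequency of 0.340.
The F1 is + + / co l, so co + is a recombinant gamete class with expected frequency r/2 = 0.340/2 = 0.1700.
That is 0.1700 = 17.0% of the progeny.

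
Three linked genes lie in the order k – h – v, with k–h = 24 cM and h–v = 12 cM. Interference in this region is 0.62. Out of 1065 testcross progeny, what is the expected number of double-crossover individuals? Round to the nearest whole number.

Map distances give recombination frequencies of 0.240 and 0.120 for the two intervals.
With interference 0.62 (so coincidence = 0.38), expected double-crossover frequency = 0.240 × 0.120 × 0.38 = 0.01094.
Expected number = 0.01094 × 1065 = 11.66 ≈ 12.

12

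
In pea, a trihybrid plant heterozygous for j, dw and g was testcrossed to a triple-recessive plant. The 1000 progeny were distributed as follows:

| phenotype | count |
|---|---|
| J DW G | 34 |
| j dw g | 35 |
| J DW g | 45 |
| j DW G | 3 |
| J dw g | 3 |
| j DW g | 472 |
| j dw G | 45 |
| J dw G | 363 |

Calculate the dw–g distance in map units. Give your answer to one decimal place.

The two most frequent reciprocal classes, J dw G and j DW g, are the parental types, so the F1 was J dw G / j DW g.
The two rarest classes, J dw g and j DW G, are the double crossovers. Comparing them with the parentals, only the g allele has switched, so g is the middle locus and the order is dw – g – j.
Crossovers in the dw–g interval produce the single-crossover classes J DW G and j dw g (34 + 35 = 69) plus the double crossovers (6).
RF(dw–g) = (69 + 6) / 1000 = 75/1000 = 0.0750 → 7.5 map units.

7.5 map units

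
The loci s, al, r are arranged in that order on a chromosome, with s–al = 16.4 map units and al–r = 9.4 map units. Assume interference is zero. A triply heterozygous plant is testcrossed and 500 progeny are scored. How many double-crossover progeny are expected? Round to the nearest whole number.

8

Map distances give recombination frequencies of 0.164 and 0.094 for the two intervals.
With no interference, expected double-crossover frequency = 0.164 × 0.094 = 0.01542.
Expected number = 0.01542 × 500 = 7.71 ≈ 8.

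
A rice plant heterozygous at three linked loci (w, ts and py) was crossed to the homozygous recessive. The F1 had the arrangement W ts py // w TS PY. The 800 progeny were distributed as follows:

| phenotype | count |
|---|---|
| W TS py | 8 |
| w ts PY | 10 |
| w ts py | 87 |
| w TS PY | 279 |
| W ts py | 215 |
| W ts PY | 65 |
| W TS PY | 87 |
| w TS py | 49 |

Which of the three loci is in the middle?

ts

The two rarest classes, W TS py and w ts PY, are the double crossovers. Comparing them with the parentals, only the ts allele has switched, so ts is the middle locus and the order is w – ts – py.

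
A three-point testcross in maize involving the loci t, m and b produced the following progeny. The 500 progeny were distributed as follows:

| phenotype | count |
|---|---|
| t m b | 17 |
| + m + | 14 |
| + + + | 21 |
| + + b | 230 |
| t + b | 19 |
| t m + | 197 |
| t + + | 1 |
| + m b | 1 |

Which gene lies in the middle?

The two most frequent reciprocal classes, t m + and + + b, are the parental types, so the F1 was t m + / + + b.
The two rarest classes, t + + and + m b, are the double crossovers. Comparing them with the parentals, only the m allele has switched, so m is the middle locus and the order is t – m – b.

m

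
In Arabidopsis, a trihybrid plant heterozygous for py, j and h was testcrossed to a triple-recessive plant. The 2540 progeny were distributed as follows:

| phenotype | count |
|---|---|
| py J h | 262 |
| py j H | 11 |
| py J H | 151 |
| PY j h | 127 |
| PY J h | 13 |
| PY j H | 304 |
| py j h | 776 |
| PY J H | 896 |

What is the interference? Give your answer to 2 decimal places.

0.66

The two most frequent reciprocal classes, PY J H and py j h, are the parental types, so the F1 was PY J H / py j h.
The two rarest classes, PY J h and py j H, are the double crossovers. Comparing them with the parentals, only the h allele has switched, so h is the middle locus and the order is j – h – py.
j–h: (566 + 24)/2540 = 0.2323; h–py: (278 + 24)/2540 = 0.1189.
Expected DCO frequency = 0.2323 × 0.1189 ≈ 0.02762; observed = 24/2540 ≈ 0.00945.
Coefficient of coincidence = 0.00945/0.02762 ≈ 0.34; interference = 1 − 0.34 = 0.66.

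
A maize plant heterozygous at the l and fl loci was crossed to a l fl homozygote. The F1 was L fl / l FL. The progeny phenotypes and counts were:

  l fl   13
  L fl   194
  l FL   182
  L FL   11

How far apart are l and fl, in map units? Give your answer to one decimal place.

The recombinant classes are L FL and l fl: 11 + 13 = 24.
Recombination frequency = 24/400 = 0.0600 ≈ 6.0%, i.e. 6.0 map units.

6.0 map units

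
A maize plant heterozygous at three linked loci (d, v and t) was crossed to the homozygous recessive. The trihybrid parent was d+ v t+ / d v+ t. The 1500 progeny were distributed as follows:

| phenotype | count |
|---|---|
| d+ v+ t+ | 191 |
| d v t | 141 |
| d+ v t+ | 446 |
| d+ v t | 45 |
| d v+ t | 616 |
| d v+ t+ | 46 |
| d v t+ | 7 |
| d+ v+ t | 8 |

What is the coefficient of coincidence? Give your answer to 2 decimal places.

0.61

The two rarest classes, d v t+ and d+ v+ t, are the double crossovers. Comparing them with the parentals, only the d allele has switched, so d is the middle locus and the order is v – d – t.
v–d: (332 + 15)/1500 = 0.2313; d–t: (91 + 15)/1500 = 0.0707.
Expected DCO frequency = 0.2313 × 0.0707 ≈ 0.01635; observed = 15/1500 ≈ 0.01000.
Coefficient of coincidence = 0.01000/0.01635 ≈ 0.61.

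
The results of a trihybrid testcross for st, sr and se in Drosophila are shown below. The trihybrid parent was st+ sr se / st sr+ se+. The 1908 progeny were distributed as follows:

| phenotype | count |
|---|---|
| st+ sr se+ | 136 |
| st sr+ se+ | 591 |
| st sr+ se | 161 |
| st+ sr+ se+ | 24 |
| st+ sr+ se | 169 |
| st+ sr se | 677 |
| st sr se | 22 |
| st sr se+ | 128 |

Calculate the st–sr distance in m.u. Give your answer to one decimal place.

The two rarest classes, st sr se and st+ sr+ se+, are the double crossovers. Comparing them with the parentals, only the st allele has switched, so st is the middle locus and the order is se – st – sr.
Crossovers in the st–sr interval produce the single-crossover classes st+ sr+ se and st sr se+ (169 + 128 = 297) plus the double crossovers (46).
RF(st–sr) = (297 + 46) / 1908 = 343/1908 = 0.1798 → 18.0 m.u.

18.0 m.u.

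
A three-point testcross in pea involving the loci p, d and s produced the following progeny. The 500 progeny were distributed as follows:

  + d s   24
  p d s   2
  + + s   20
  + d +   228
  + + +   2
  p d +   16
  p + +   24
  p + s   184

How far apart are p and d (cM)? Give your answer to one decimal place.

The two most frequent reciprocal classes, p + s and + d +, are the parental types, so the F1 was p + s / + d +.
The two rarest classes, p d s and + + +, are the double crossovers. Comparing them with the parentals, only the d allele has switched, so d is the middle locus and the order is s – d – p.
Crossovers in the d–p interval produce the single-crossover classes + + s and p d + (20 + 16 = 36) plus the double crossovers (4).
RF(d–p) = (36 + 4) / 500 = 40/500 = 0.0800 → 8.0 cM.

8.0 cM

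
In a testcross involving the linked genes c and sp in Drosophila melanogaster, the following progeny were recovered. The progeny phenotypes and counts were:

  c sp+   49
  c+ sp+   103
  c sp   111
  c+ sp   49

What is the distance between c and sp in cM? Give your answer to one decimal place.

31.4 cM

The two most frequent classes, c+ sp+ (103) and c sp (111), are the parental types, so the F1 was c+ sp+ / c sp.
The recombinant classes are c+ sp and c sp+: 49 + 49 = 98.
Recombination frequency = 98/312 = 0.3141 ≈ 31.4%, i.e. 31.4 cM.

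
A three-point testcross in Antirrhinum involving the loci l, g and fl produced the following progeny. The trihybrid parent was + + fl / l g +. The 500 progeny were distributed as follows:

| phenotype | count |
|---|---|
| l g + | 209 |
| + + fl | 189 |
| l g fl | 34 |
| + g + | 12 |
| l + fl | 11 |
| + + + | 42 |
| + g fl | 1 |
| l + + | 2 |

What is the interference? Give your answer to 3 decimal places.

The two rarest classes, + g fl and l + +, are the double crossovers. Comparing them with the parentals, only the g allele has switched, so g is the middle locus and the order is fl – g – l.
fl–g: (76 + 3)/500 = 0.1580; g–l: (23 + 3)/500 = 0.0520.
Expected DCO frequency = 0.1580 × 0.0520 ≈ 0.00822; observed = 3/500 ≈ 0.00600.
Coefficient of coincidence = 0.00600/0.00822 ≈ 0.730; interference = 1 − 0.730 = 0.270.

0.270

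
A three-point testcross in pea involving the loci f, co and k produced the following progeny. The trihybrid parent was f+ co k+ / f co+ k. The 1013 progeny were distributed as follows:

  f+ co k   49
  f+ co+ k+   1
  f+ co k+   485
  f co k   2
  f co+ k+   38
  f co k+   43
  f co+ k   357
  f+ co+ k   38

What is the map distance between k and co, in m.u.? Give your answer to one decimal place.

8.9 m.u.

The two rarest classes, f+ co+ k+ and f co k, are the double crossovers. Comparing them with the parentals, only the co allele has switched, so co is the middle locus and the order is k – co – f.
Crossovers in the k–co interval produce the single-crossover classes f+ co k and f co+ k+ (49 + 38 = 87) plus the double crossovers (3).
RF(k–co) = (87 + 3) / 1013 = 90/1013 = 0.0888 → 8.9 m.u.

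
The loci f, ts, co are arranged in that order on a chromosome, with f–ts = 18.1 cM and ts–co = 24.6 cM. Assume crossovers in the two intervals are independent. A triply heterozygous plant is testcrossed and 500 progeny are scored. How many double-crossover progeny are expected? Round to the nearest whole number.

22

Map distances give recombination frequencies of 0.181 and 0.246 for the two intervals.
With no interference, expected double-crossover frequency = 0.181 × 0.246 = 0.04453.
Expected number = 0.04453 × 500 = 22.26 ≈ 22.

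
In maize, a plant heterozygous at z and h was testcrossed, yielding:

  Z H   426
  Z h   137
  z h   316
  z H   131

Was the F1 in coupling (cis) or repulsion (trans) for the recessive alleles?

The two most frequent classes are Z H (426) and z h (316); these are the parental (non-recombinant) types.
So the F1 carried Z H on one chromosome and z h on the other — the recessive alleles are on the same chromosome (cis / coupling).

cis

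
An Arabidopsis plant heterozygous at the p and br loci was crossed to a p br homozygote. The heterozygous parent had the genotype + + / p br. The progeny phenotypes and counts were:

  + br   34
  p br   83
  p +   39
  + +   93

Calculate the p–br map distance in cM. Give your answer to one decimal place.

29.3 cM

The recombinant classes are + br and p +: 34 + 39 = 73.
Recombination frequency = 73/249 = 0.2932 ≈ 29.3%, i.e. 29.3 cM.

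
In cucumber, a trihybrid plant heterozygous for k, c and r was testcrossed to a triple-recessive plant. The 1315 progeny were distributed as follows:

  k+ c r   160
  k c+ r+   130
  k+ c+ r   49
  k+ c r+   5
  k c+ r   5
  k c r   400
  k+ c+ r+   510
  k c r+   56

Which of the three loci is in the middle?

c

The two most frequent reciprocal classes, k c r and k+ c+ r+, are the parental types, so the F1 was k c r / k+ c+ r+.
The two rarest classes, k c+ r and k+ c r+, are the double crossovers. Comparing them with the parentals, only the c allele has switched, so c is the middle locus and the order is r – c – k.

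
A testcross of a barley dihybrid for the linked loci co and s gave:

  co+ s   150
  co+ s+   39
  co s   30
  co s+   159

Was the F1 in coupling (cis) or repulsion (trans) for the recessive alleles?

trans

The two most frequent classes are co+ s (150) and co s+ (159); these are the parental (non-recombinant) types.
So the F1 carried co+ s on one chromosome and co s+ on the other — the recessive alleles are on opposite chromosomes (trans / repulsion).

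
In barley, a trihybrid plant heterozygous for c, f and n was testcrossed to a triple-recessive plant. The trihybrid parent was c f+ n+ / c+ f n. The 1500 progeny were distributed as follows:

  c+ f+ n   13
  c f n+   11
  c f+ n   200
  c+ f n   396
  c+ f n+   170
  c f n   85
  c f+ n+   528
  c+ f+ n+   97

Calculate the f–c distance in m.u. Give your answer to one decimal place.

13.7 m.u.

The two rarest classes, c f n+ and c+ f+ n, are the double crossovers. Comparing them with the parentals, only the f allele has switched, so f is the middle locus and the order is n – f – c.
Crossovers in the f–c interval produce the single-crossover classes c+ f+ n+ and c f n (97 + 85 = 182) plus the double crossovers (24).
RF(f–c) = (182 + 24) / 1500 = 206/1500 = 0.1373 → 13.7 m.u.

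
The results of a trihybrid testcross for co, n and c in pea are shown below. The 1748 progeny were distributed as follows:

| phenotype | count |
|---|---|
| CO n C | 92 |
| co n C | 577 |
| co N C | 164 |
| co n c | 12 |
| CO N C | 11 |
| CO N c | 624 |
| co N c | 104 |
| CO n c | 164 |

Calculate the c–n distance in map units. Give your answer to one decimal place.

20.1 map units

The two most frequent reciprocal classes, CO N c and co n C, are the parental types, so the F1 was CO N c / co n C.
The two rarest classes, CO N C and co n c, are the double crossovers. Comparing them with the parentals, only the c allele has switched, so c is the middle locus and the order is co – c – n.
Crossovers in the c–n interval produce the single-crossover classes CO n c and co N C (164 + 164 = 328) plus the double crossovers (23).
RF(c–n) = (328 + 23) / 1748 = 351/1748 = 0.2008 → 20.1 map units.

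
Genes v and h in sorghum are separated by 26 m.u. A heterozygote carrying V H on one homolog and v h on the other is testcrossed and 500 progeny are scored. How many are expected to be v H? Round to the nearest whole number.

65

A map distance of 26 m.u. corresponds to a recombination frequency of 0.260.
The F1 is V H / v h, so v H is a recombinant gamete class with expected frequency r/2 = 0.260/2 = 0.1300.
Expected number = 0.1300 × 500 = 65.00 ≈ 65.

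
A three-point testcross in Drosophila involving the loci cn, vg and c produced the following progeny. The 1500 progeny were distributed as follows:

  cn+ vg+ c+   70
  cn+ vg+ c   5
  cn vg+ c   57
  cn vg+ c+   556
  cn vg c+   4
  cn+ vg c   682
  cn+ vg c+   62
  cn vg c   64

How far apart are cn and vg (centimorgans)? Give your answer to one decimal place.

The two most frequent reciprocal classes, cn vg+ c+ and cn+ vg c, are the parental types, so the F1 was cn vg+ c+ / cn+ vg c.
The two rarest classes, cn vg c+ and cn+ vg+ c, are the double crossovers. Comparing them with the parentals, only the vg allele has switched, so vg is the middle locus and the order is c – vg – cn.
Crossovers in the vg–cn interval produce the single-crossover classes cn+ vg+ c+ and cn vg c (70 + 64 = 134) plus the double crossovers (9).
RF(vg–cn) = (134 + 9) / 1500 = 143/1500 = 0.0953 → 9.5 centimorgans.

9.5 centimorgans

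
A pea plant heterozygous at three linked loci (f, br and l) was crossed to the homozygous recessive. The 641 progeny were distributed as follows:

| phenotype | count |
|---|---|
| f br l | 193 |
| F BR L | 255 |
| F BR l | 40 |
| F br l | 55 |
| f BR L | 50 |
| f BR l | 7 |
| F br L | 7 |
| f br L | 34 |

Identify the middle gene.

The two most frequent reciprocal classes, F BR L and f br l, are the parental types, so the F1 was F BR L / f br l.
The two rarest classes, F br L and f BR l, are the double crossovers. Comparing them with the parentals, only the br allele has switched, so br is the middle locus and the order is l – br – f.

br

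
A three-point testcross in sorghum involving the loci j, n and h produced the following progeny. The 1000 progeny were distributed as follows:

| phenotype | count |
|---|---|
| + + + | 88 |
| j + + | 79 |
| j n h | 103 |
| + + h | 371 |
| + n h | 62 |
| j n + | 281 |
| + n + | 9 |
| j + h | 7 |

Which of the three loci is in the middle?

j

The two most frequent reciprocal classes, + + h and j n +, are the parental types, so the F1 was + + h / j n +.
The two rarest classes, j + h and + n +, are the double crossovers. Comparing them with the parentals, only the j allele has switched, so j is the middle locus and the order is h – j – n.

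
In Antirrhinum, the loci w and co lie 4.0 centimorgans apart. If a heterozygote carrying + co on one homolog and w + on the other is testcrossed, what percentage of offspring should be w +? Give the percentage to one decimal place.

48.0%

A map distance of 4.0 centimorgans corresponds to a recombination frequency of 0.040.
The F1 is + co / w +, so w + is a parental gamete class with expected frequency (1 − r)/2 = 0.960/2 = 0.4800.
That is 0.4800 = 48.0% of the progeny.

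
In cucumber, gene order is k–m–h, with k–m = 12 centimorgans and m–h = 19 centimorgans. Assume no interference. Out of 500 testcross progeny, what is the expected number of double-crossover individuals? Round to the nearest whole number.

11

Map distances give recombination frequencies of 0.120 and 0.190 for the two intervals.
With no interference, expected double-crossover frequency = 0.120 × 0.190 = 0.02280.
Expected number = 0.02280 × 500 = 11.40 ≈ 11.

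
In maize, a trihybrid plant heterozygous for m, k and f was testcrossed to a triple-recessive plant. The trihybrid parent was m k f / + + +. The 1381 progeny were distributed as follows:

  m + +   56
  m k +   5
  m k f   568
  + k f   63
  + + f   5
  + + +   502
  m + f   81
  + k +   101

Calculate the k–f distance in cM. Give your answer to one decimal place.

The two rarest classes, m k + and + + f, are the double crossovers. Comparing them with the parentals, only the f allele has switched, so f is the middle locus and the order is m – f – k.
Crossovers in the f–k interval produce the single-crossover classes m + f and + k + (81 + 101 = 182) plus the double crossovers (10).
RF(f–k) = (182 + 10) / 1381 = 192/1381 = 0.1390 → 13.9 cM.

13.9 cM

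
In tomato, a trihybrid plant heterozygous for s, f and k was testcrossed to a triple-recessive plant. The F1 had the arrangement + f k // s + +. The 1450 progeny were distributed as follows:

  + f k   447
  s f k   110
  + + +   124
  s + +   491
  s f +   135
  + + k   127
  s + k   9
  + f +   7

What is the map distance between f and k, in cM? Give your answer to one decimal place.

19.2 cM

The two rarest classes, + f + and s + k, are the double crossovers. Comparing them with the parentals, only the k allele has switched, so k is the middle locus and the order is f – k – s.
Crossovers in the f–k interval produce the single-crossover classes + + k and s f + (127 + 135 = 262) plus the double crossovers (16).
RF(f–k) = (262 + 16) / 1450 = 278/1450 = 0.1917 → 19.2 cM.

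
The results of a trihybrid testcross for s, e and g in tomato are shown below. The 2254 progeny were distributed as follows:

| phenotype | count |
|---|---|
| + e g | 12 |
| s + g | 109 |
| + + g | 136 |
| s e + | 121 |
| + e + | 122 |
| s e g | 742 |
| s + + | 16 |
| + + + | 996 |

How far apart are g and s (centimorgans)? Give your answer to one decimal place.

12.6 centimorgans

The two most frequent reciprocal classes, s e g and + + +, are the parental types, so the F1 was s e g / + + +.
The two rarest classes, + e g and s + +, are the double crossovers. Comparing them with the parentals, only the s allele has switched, so s is the middle locus and the order is g – s – e.
Crossovers in the g–s interval produce the single-crossover classes s e + and + + g (121 + 136 = 257) plus the double crossovers (28).
RF(g–s) = (257 + 28) / 2254 = 285/2254 = 0.1264 → 12.6 centimorgans.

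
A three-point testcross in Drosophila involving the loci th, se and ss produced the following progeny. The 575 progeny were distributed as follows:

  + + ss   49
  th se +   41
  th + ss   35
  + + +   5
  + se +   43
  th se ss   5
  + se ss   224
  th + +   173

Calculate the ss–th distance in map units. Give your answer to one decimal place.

15.3 map units

The two most frequent reciprocal classes, + se ss and th + +, are the parental types, so the F1 was + se ss / th + +.
The two rarest classes, th se ss and + + +, are the double crossovers. Comparing them with the parentals, only the th allele has switched, so th is the middle locus and the order is ss – th – se.
Crossovers in the ss–th interval produce the single-crossover classes + se + and th + ss (43 + 35 = 78) plus the double crossovers (10).
RF(ss–th) = (78 + 10) / 575 = 88/575 = 0.1530 → 15.3 map units.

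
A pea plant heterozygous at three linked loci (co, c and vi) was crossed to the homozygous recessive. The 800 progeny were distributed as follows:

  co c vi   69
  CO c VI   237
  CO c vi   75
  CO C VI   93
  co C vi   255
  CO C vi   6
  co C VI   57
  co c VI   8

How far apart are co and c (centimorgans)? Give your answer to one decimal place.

The two most frequent reciprocal classes, co C vi and CO c VI, are the parental types, so the F1 was co C vi / CO c VI.
The two rarest classes, CO C vi and co c VI, are the double crossovers. Comparing them with the parentals, only the co allele has switched, so co is the middle locus and the order is vi – co – c.
Crossovers in the co–c interval produce the single-crossover classes co c vi and CO C VI (69 + 93 = 162) plus the double crossovers (14).
RF(co–c) = (162 + 14) / 800 = 176/800 = 0.2200 → 22.0 centimorgans.

22.0 centimorgans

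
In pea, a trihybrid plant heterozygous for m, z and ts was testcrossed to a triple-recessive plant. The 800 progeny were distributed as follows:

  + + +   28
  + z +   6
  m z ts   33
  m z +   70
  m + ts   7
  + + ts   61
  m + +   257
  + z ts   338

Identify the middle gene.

ts

The two most frequent reciprocal classes, + z ts and m + +, are the parental types, so the F1 was + z ts / m + +.
The two rarest classes, + z + and m + ts, are the double crossovers. Comparing them with the parentals, only the ts allele has switched, so ts is the middle locus and the order is m – ts – z.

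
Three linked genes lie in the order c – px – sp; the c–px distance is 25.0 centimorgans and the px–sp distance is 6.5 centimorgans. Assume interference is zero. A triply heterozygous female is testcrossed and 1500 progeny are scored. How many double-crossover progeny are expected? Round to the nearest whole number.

Map distances give recombination frequencies of 0.250 and 0.065 for the two intervals.
With no interference, expected double-crossover frequency = 0.250 × 0.065 = 0.01625.
Expected number = 0.01625 × 1500 = 24.38 ≈ 24.

24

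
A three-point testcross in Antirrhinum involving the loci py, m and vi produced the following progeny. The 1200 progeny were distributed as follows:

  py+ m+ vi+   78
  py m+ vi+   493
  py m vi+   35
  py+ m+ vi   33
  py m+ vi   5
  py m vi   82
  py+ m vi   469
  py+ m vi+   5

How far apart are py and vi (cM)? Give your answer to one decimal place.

The two most frequent reciprocal classes, py m+ vi+ and py+ m vi, are the parental types, so the F1 was py m+ vi+ / py+ m vi.
The two rarest classes, py m+ vi and py+ m vi+, are the double crossovers. Comparing them with the parentals, only the vi allele has switched, so vi is the middle locus and the order is m – vi – py.
Crossovers in the vi–py interval produce the single-crossover classes py+ m+ vi+ and py m vi (78 + 82 = 160) plus the double crossovers (10).
RF(vi–py) = (160 + 10) / 1200 = 170/1200 = 0.1417 → 14.2 cM.

14.2 cM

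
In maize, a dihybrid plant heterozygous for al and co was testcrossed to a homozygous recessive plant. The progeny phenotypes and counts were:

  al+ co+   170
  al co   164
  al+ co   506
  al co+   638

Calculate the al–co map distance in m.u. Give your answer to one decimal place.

The two most frequent classes, al+ co (506) and al co+ (638), are the parental types, so the F1 was al+ co / al co+.
The recombinant classes are al+ co+ and al co: 170 + 164 = 334.
Recombination frequency = 334/1478 = 0.2260 ≈ 22.6%, i.e. 22.6 m.u.

22.6 m.u.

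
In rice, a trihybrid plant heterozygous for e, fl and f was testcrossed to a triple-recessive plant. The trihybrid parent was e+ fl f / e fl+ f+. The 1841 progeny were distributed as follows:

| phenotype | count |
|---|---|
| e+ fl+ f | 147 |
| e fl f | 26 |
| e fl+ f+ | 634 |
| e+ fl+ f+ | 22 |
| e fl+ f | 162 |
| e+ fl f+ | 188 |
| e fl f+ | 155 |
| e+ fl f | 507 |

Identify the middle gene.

e

The two rarest classes, e fl f and e+ fl+ f+, are the double crossovers. Comparing them with the parentals, only the e allele has switched, so e is the middle locus and the order is f – e – fl.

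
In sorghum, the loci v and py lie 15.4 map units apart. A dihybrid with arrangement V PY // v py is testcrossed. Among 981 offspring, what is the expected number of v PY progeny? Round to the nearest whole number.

76

A map distance of 15.4 map units corresponds to a recombination frequency of 0.154.
The F1 is V PY / v py, so v PY is a recombinant gamete class with expected frequency r/2 = 0.154/2 = 0.0770.
Expected number = 0.0770 × 981 = 75.54 ≈ 76.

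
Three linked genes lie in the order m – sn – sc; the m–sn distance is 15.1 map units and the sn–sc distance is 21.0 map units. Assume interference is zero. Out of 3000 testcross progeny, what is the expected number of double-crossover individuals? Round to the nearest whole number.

Map distances give recombination frequencies of 0.151 and 0.210 for the two intervals.
With no interference, expected double-crossover frequency = 0.151 × 0.210 = 0.03171.
Expected number = 0.03171 × 3000 = 95.13 ≈ 95.

95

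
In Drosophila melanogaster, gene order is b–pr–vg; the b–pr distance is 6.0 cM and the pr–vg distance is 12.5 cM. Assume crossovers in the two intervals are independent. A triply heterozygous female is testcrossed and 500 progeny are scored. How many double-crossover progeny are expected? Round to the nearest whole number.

Map distances give recombination frequencies of 0.060 and 0.125 for the two intervals.
With no interference, expected double-crossover frequency = 0.060 × 0.125 = 0.00750.
Expected number = 0.00750 × 500 = 3.75 ≈ 4.

4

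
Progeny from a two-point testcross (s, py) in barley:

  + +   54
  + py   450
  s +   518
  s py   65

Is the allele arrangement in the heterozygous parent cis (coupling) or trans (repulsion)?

trans

The two most frequent classes are + py (450) and s + (518); these are the parental (non-recombinant) types.
So the F1 carried + py on one chromosome and s + on the other — the recessive alleles are on opposite chromosomes (trans / repulsion).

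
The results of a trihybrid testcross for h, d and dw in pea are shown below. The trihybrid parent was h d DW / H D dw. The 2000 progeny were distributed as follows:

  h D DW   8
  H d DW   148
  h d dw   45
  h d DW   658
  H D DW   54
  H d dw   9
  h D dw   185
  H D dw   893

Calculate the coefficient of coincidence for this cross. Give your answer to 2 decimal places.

The two rarest classes, h D DW and H d dw, are the double crossovers. Comparing them with the parentals, only the d allele has switched, so d is the middle locus and the order is h – d – dw.
h–d: (333 + 17)/2000 = 0.1750; d–dw: (99 + 17)/2000 = 0.0580.
Expected DCO frequency = 0.1750 × 0.0580 ≈ 0.01015; observed = 17/2000 ≈ 0.00850.
Coefficient of coincidence = 0.00850/0.01015 ≈ 0.84.

0.84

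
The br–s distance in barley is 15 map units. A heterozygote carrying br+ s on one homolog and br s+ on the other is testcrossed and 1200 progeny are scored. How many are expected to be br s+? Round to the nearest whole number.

510

A map distance of 15 map units corresponds to a recombination frequency of 0.150.
The F1 is br+ s / br s+, so br s+ is a parental gamete class with expected frequency (1 − r)/2 = 0.850/2 = 0.4250.
Expected number = 0.4250 × 1200 = 510.00 ≈ 510.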